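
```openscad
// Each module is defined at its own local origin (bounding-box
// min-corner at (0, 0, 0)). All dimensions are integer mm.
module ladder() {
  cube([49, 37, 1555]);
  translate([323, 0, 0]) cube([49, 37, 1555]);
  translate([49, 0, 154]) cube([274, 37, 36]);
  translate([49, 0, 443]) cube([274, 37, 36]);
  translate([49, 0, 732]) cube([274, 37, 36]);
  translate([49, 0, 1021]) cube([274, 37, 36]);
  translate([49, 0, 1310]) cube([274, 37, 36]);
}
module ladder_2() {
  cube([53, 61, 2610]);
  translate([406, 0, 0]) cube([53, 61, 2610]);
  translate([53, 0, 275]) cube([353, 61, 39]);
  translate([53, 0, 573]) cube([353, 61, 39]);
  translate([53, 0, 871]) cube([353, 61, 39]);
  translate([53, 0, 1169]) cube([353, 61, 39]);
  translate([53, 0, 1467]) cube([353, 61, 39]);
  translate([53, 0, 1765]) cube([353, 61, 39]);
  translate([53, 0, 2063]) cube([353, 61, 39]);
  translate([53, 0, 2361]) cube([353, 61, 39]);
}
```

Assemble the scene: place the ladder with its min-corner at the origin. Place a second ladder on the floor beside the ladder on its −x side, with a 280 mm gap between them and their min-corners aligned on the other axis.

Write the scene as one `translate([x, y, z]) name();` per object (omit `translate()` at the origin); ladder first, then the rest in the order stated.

ladder();
translate([-739, 0, 0]) ladder_2();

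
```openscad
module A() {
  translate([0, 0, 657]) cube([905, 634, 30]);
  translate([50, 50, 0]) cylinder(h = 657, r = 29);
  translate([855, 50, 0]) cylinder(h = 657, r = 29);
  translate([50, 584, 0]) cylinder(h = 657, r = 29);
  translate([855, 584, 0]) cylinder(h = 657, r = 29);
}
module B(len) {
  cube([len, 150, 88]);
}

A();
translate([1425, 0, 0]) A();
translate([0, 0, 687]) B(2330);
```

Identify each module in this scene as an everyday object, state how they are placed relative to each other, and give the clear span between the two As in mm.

A is a table. B is a beam. A beam spans the tops of two tables. The clear span between the two tables is 520 mm.

Second table starts at x = 1425; first ends at x = 905; clear span = 1425 − 905 = 520 mm.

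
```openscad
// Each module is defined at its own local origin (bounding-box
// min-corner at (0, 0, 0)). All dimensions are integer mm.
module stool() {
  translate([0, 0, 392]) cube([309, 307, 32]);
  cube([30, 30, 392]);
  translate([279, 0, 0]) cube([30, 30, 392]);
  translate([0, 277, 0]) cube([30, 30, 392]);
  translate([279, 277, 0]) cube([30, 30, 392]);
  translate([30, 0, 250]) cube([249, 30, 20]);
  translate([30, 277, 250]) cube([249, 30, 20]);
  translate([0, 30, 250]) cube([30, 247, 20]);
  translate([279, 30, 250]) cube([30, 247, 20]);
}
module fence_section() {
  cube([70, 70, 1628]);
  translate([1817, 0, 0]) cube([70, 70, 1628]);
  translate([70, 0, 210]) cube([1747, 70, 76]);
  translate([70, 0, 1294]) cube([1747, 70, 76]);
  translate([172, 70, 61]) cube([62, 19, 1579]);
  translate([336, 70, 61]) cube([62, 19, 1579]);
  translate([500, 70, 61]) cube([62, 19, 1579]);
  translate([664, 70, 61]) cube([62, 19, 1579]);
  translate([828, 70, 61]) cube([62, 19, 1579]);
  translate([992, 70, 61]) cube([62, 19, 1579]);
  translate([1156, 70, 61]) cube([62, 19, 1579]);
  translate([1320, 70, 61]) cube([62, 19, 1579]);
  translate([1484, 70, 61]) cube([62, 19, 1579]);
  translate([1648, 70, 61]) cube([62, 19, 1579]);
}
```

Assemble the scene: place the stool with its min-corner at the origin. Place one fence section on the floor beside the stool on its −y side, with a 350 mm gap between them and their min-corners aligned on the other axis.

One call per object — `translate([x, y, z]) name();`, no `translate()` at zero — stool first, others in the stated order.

stool();
translate([0, -439, 0]) fence_section();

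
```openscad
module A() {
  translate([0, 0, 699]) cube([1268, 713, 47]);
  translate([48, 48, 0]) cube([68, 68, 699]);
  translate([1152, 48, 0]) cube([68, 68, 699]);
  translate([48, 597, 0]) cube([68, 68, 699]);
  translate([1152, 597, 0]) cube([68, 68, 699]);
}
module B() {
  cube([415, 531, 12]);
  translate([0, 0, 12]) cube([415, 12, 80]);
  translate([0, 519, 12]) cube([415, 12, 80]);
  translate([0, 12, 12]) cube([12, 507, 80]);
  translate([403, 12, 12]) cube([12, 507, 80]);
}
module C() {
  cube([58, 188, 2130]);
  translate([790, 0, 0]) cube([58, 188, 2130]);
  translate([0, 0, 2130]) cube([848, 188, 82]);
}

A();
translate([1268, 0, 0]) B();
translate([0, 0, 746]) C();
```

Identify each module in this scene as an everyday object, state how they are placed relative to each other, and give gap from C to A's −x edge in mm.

A is a table. B is an open box. C is a door frame. The open box is against the table's +x side, with their −y faces flush. The door frame is on top of the table. The gap from the door frame to the table's −x edge is 0 mm.

The door frame's min-x is at 0; the table's min-x is 0; gap = 0 mm.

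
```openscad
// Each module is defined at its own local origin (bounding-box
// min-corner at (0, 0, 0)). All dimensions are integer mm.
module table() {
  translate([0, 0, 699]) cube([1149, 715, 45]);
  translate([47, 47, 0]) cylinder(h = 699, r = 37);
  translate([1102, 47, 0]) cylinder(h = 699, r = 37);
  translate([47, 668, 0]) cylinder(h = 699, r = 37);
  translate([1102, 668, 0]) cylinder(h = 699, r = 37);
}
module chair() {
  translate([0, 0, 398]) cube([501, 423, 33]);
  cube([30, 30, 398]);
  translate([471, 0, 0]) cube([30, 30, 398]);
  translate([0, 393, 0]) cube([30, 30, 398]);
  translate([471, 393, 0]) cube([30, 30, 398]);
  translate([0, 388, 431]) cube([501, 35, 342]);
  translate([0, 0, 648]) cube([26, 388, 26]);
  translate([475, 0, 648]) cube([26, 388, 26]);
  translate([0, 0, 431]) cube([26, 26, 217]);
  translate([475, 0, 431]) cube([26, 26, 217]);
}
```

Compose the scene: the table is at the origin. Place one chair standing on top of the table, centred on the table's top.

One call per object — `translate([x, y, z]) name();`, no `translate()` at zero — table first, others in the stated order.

table();
translate([324, 146, 744]) chair();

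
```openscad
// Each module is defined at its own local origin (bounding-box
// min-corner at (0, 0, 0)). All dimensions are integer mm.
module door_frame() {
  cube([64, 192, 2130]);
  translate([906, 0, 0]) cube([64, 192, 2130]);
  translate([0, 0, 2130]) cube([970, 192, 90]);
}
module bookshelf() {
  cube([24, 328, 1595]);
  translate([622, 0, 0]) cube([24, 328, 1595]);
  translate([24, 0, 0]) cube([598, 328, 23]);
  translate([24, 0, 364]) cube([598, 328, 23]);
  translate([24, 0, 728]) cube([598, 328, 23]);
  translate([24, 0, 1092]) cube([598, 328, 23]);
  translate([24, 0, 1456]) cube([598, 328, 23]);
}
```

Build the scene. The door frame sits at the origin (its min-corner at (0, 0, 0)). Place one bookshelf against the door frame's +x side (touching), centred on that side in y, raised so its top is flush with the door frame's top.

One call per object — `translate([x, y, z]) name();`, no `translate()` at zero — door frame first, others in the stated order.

door_frame();
translate([970, -68, 625]) bookshelf();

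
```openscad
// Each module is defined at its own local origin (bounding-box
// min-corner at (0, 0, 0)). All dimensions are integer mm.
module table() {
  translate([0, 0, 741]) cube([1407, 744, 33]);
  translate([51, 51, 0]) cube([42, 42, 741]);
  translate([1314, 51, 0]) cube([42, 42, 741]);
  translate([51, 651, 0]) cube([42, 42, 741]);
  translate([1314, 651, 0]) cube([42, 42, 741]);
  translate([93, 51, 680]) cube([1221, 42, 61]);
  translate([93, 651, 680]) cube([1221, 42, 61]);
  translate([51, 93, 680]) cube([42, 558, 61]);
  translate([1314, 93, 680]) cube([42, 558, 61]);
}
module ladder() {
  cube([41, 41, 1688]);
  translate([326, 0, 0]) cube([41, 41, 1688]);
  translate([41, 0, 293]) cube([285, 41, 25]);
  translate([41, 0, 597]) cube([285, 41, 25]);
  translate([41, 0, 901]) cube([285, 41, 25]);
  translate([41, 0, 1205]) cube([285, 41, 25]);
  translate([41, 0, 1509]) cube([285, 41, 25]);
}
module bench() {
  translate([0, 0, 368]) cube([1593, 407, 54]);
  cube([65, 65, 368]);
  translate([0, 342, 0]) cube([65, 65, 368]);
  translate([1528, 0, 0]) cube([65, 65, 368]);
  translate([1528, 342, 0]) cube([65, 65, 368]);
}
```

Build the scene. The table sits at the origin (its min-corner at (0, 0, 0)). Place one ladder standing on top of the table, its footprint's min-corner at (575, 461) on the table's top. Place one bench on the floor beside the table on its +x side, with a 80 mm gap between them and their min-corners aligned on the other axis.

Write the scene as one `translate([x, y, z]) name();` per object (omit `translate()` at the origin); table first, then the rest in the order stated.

table();
translate([575, 461, 774]) ladder();
translate([1487, 0, 0]) bench();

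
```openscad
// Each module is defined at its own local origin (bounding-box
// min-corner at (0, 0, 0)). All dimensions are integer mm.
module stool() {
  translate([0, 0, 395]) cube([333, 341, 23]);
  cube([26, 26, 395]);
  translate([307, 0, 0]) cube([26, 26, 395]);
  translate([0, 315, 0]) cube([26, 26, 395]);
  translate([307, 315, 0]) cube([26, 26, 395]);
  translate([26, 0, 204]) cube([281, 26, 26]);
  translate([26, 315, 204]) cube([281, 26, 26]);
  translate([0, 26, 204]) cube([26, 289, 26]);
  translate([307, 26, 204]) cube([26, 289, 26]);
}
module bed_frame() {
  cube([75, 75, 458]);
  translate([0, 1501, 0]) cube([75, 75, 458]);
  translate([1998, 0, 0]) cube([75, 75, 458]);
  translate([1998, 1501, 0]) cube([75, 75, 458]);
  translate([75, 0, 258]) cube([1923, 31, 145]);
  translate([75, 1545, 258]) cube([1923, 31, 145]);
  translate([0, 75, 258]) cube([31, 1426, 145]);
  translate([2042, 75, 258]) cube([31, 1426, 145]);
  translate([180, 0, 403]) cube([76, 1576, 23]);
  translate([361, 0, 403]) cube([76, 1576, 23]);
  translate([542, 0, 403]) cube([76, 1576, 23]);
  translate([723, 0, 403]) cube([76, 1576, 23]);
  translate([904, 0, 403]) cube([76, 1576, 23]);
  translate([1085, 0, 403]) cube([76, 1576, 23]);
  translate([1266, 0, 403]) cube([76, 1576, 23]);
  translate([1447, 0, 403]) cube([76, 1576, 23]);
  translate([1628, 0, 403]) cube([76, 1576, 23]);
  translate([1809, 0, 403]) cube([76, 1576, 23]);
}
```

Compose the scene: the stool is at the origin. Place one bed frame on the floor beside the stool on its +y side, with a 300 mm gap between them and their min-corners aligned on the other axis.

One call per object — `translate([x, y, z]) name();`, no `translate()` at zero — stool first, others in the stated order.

stool();
translate([0, 641, 0]) bed_frame();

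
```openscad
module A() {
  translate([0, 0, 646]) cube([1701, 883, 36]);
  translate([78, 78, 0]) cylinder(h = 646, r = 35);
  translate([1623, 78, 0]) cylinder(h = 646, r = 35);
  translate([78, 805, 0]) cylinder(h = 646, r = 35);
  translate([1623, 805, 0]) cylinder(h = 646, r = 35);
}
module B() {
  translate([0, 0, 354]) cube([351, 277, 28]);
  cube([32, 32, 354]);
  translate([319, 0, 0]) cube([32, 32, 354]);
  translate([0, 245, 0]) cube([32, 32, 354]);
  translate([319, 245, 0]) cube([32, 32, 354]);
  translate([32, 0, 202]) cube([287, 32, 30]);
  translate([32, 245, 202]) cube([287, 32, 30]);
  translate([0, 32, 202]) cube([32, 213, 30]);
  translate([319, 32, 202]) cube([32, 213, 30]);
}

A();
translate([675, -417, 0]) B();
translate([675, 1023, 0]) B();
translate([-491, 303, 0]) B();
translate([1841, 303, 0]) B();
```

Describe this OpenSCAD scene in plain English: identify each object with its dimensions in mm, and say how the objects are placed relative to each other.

A is a rectangular dining table. The top is 1701×883×36 mm with its upper surface at z = 682 mm. It stands on four round legs of 70 mm diameter, each leg's bounding box inset 43 mm from the nearest pair of top edges, running from the floor to the underside of the top.

B is a simple wooden stool: a rectangular seat 351 mm (x) by 277 mm (y), 28 mm thick, top face at z = 382 mm, on four square legs, each 32×32 mm in cross-section. The legs rest on z = 0, each flush with a corner of the seat. Four stretchers, 32 mm wide and 30 mm tall, connect adjacent legs with their undersides at z = 202 mm, each running between the inner faces of the legs it joins and aligned with the legs' outer faces on the other axis.

Four stools sit around the table at the −y, +y, −x, +x sides.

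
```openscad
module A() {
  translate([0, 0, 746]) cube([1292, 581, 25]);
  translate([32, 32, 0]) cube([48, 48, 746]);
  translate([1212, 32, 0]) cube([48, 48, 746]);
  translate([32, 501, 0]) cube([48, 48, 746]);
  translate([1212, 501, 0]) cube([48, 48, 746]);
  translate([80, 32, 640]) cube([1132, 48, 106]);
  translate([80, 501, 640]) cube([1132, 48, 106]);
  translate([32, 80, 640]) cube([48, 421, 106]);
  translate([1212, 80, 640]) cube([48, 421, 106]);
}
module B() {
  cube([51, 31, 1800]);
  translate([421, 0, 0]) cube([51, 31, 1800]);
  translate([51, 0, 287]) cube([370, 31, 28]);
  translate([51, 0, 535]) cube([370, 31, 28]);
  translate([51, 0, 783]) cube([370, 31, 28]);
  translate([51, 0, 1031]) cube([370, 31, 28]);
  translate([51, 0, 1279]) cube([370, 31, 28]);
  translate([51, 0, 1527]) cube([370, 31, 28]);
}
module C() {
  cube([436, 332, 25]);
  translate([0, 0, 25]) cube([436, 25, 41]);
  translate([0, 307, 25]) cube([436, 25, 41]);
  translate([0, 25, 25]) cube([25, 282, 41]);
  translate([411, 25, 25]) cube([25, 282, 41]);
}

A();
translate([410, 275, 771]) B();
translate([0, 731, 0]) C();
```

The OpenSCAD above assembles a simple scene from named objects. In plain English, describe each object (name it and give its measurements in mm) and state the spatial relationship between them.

A is a rectangular dining table. The top is 1292×581×25 mm with its upper surface at z = 771 mm. It stands on four 48×48 mm square legs, each inset 32 mm from the nearest pair of top edges, running from the floor to the underside of the top. Four apron rails, 48 mm thick and 106 mm tall, run between adjacent legs with their top edges flush with the underside of the top and their outer faces flush with the legs' outer faces.

B is a straight ladder. Two 51×31 mm vertical rails, 1800 mm tall, stand 472 mm apart (outside-to-outside) with their front faces coplanar on the −y side. 6 rungs, each 31 mm deep and 28 mm tall, span between the inner faces of the rails, front faces flush with the rails. The lowest rung's underside is at z = 287 mm and rungs are spaced 248 mm apart (underside to underside).

C is an open storage box with external size 436×332×66 mm and wall thickness 25 mm (the base is also 25 mm thick). The base covers the whole footprint; the four walls stand on the base, with the y-facing walls full-width and the x-facing walls fitting between their inner faces.

The ladder is on top of the table, centred. The open box is on the floor beside the table on its +y side.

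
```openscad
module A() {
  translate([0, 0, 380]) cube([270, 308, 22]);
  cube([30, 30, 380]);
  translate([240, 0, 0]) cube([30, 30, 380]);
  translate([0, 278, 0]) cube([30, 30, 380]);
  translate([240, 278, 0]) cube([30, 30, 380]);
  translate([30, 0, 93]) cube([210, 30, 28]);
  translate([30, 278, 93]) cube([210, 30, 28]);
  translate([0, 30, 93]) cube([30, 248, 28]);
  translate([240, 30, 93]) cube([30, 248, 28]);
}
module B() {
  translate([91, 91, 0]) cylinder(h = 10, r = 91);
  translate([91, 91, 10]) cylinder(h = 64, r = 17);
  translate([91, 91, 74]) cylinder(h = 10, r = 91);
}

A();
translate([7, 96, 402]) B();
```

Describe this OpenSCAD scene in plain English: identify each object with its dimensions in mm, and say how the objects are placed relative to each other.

A is a four-legged stool. The seat is 270×308 mm, 22 mm thick, top at z = 402 mm. It stands on four square legs, each 30×30 mm in cross-section, from z = 0 to the seat underside, each flush with a corner of the seat. Four stretchers, 30 mm wide and 28 mm tall, connect adjacent legs with their undersides at z = 93 mm, each running between the inner faces of the legs it joins and aligned with the legs' outer faces on the other axis.

B is a spool: two coaxial disc flanges of radius 91 mm and thickness 10 mm, joined by a core cylinder of radius 17 mm and height 64 mm. The lower flange rests on z = 0 and the three cylinders share a vertical axis.

The spool is on top of the stool.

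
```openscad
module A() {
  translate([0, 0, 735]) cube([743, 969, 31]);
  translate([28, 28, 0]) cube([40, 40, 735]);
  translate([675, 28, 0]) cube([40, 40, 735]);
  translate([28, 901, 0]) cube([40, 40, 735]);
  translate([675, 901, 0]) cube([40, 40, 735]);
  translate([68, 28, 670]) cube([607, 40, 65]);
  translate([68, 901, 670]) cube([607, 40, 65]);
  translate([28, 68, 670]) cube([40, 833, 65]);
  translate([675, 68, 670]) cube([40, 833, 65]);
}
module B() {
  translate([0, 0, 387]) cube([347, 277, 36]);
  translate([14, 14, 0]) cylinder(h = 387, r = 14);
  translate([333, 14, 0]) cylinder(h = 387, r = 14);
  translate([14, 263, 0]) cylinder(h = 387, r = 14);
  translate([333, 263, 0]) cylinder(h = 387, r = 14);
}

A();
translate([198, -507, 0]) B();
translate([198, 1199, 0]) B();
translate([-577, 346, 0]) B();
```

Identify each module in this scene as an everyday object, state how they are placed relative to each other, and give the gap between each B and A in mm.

Each stool's nearest face is 230 mm from the table's bounding box.

A is a table. B is a stool. Three stools sit around the table at the −y, +y, −x sides. The gap between each stool and the table is 230 mm.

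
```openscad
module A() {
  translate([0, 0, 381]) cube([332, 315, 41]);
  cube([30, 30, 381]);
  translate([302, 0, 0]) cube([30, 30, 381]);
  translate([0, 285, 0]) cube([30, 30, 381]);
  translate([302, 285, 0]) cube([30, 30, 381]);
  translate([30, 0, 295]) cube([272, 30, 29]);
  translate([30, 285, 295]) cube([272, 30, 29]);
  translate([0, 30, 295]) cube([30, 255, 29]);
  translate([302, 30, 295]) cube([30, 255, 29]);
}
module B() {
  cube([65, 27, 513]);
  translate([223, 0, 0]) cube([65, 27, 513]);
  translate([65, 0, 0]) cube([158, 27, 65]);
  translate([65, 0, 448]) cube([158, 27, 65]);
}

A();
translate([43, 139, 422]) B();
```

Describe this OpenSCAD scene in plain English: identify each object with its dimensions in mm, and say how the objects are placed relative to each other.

A is a simple wooden stool: a rectangular seat 332 mm (x) by 315 mm (y), 41 mm thick, top face at z = 422 mm, on four square legs, each 30×30 mm in cross-section. The legs rest on z = 0, each flush with a corner of the seat. Four stretchers, 30 mm wide and 29 mm tall, connect adjacent legs with their undersides at z = 295 mm, each running between the inner faces of the legs it joins and aligned with the legs' outer faces on the other axis.

B is a rectangular picture frame lying in the x–z plane (depth along y). The opening is 158 mm wide (x) by 383 mm tall (z), surrounded by a border 65 mm wide on all four sides. The frame is 27 mm deep and is made of two full-height vertical stiles with two horizontal rails fitted between them.

The picture frame is on top of the stool.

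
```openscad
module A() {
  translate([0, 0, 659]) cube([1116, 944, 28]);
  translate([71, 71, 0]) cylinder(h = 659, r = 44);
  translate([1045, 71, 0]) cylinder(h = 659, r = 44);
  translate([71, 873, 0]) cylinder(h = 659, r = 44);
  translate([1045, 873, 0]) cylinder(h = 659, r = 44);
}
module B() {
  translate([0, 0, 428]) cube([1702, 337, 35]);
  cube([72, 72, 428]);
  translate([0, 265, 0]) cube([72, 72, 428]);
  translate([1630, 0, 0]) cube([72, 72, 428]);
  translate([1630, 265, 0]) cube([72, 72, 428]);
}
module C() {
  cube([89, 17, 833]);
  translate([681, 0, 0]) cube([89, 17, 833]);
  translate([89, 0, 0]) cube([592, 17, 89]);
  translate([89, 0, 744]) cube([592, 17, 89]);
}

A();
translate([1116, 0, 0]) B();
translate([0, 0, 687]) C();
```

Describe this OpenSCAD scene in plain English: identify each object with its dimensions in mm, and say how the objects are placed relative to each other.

A is a rectangular dining table. The top is 1116×944×28 mm with its upper surface at z = 687 mm. It stands on four round legs of 88 mm diameter, each leg's bounding box inset 27 mm from the nearest pair of top edges, running from the floor to the underside of the top.

B is a bench: a 1702×337 mm seat slab, 35 mm thick, top at z = 463 mm, on four 72×72 mm square legs flush with the seat corners and standing on z = 0.

C is a picture frame with a 592×655 mm rectangular opening (x by z) and a uniform 89 mm border on every side. Frame depth is 17 mm along y. It is built from two vertical stiles running the full outside height and two horizontal rails spanning the gap between the stiles.

The bench is against the table's +x side, with their −y faces flush. The picture frame is on top of the table.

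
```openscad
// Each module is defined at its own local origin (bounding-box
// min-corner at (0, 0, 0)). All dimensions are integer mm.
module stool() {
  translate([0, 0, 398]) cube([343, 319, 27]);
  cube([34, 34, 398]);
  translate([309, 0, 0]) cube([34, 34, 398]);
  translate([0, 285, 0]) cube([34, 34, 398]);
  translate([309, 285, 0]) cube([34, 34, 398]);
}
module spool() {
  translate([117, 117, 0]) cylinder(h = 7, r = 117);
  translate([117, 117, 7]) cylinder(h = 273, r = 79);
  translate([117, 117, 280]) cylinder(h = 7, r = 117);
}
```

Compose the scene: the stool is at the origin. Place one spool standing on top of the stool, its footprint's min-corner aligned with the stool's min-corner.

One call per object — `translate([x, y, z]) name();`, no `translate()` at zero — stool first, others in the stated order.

stool();
translate([0, 0, 425]) spool();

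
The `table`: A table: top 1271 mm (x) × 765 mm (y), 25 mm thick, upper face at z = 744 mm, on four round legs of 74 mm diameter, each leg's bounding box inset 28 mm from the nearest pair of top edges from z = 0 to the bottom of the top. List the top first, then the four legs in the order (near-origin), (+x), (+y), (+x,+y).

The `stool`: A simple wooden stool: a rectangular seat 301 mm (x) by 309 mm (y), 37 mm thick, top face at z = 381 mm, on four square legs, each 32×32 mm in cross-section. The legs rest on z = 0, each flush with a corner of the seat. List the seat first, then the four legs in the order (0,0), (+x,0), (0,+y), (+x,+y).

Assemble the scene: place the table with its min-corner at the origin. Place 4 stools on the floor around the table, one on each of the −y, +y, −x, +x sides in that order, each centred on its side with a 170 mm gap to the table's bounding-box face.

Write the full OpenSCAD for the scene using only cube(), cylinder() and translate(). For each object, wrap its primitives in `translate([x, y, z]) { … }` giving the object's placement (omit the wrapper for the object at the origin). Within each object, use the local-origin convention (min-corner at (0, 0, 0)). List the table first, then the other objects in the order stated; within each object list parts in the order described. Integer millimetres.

translate([0, 0, 719]) cube([1271, 765, 25]);
translate([65, 65, 0]) cylinder(h = 719, r = 37);
translate([1206, 65, 0]) cylinder(h = 719, r = 37);
translate([65, 700, 0]) cylinder(h = 719, r = 37);
translate([1206, 700, 0]) cylinder(h = 719, r = 37);
translate([485, -479, 0]) {
  translate([0, 0, 344]) cube([301, 309, 37]);
  cube([32, 32, 344]);
  translate([269, 0, 0]) cube([32, 32, 344]);
  translate([0, 277, 0]) cube([32, 32, 344]);
  translate([269, 277, 0]) cube([32, 32, 344]);
}
translate([485, 935, 0]) {
  translate([0, 0, 344]) cube([301, 309, 37]);
  cube([32, 32, 344]);
  translate([269, 0, 0]) cube([32, 32, 344]);
  translate([0, 277, 0]) cube([32, 32, 344]);
  translate([269, 277, 0]) cube([32, 32, 344]);
}
translate([-471, 228, 0]) {
  translate([0, 0, 344]) cube([301, 309, 37]);
  cube([32, 32, 344]);
  translate([269, 0, 0]) cube([32, 32, 344]);
  translate([0, 277, 0]) cube([32, 32, 344]);
  translate([269, 277, 0]) cube([32, 32, 344]);
}
translate([1441, 228, 0]) {
  translate([0, 0, 344]) cube([301, 309, 37]);
  cube([32, 32, 344]);
  translate([269, 0, 0]) cube([32, 32, 344]);
  translate([0, 277, 0]) cube([32, 32, 344]);
  translate([269, 277, 0]) cube([32, 32, 344]);
}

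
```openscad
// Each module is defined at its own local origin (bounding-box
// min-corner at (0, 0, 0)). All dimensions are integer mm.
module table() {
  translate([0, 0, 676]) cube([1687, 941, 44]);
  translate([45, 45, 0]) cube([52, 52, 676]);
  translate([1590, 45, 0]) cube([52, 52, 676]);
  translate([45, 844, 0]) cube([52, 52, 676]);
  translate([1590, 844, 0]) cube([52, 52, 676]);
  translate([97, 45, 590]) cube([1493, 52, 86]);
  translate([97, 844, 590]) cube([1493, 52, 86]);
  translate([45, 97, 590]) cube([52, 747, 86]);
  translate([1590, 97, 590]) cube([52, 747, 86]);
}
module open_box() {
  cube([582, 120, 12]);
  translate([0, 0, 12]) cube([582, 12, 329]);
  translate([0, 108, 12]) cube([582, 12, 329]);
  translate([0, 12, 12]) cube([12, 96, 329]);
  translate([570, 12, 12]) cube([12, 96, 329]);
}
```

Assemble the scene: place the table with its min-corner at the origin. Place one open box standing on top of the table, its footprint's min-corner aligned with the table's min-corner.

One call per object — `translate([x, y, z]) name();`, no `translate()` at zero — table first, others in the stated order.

table();
translate([0, 0, 720]) open_box();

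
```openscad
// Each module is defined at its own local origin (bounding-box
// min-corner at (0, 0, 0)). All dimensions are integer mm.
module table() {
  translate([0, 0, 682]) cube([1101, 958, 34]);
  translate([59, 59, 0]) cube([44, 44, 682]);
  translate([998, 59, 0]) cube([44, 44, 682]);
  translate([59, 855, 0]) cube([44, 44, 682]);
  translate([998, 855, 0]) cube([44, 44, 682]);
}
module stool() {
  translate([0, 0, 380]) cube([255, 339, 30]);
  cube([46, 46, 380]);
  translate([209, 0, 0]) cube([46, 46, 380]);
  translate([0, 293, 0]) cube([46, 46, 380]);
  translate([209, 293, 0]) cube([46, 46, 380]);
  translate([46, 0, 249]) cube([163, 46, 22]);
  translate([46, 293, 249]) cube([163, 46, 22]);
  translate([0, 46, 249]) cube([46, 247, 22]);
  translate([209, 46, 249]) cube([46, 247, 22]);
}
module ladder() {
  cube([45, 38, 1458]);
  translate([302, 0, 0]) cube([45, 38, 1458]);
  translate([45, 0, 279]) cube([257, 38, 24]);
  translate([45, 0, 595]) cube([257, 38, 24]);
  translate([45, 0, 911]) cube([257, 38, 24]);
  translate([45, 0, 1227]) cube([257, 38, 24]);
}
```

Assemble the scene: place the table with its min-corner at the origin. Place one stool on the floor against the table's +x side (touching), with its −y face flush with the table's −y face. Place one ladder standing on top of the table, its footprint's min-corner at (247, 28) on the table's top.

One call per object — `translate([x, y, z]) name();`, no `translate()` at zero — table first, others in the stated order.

table();
translate([1101, 0, 0]) stool();
translate([247, 28, 716]) ladder();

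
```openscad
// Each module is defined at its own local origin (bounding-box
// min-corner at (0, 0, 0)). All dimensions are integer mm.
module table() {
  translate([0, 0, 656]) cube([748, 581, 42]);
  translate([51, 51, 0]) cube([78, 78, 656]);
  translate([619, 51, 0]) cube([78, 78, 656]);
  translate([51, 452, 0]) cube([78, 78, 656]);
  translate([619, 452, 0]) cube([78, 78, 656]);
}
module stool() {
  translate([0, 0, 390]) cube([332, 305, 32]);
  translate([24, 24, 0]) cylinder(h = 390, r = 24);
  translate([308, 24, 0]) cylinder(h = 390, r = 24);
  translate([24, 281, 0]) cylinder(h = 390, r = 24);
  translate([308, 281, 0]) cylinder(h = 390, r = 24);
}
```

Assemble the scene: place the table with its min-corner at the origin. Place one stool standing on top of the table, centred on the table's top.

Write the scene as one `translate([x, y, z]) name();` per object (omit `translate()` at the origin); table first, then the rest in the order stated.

table();
translate([208, 138, 698]) stool();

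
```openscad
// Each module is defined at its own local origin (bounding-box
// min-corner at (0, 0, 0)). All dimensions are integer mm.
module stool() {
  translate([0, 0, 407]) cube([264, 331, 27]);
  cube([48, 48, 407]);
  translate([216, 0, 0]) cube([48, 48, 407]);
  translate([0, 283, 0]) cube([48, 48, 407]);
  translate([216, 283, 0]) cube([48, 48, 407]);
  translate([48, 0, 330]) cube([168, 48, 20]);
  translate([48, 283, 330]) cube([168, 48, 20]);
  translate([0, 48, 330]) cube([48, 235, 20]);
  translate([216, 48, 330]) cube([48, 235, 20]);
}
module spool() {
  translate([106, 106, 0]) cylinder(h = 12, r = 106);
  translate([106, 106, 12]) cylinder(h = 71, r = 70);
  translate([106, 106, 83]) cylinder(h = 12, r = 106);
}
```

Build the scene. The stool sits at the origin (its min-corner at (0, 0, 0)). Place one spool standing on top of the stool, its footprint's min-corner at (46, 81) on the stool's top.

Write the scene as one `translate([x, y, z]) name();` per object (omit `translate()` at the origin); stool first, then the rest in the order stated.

stool();
translate([46, 81, 434]) spool();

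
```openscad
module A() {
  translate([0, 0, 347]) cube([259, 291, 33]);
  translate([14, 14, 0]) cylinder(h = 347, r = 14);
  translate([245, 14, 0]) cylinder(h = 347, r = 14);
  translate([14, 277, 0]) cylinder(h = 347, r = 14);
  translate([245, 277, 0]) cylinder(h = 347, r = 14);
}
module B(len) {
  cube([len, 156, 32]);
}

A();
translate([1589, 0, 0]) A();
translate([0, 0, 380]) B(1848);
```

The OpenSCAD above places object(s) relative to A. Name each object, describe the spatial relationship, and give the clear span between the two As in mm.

Second stool starts at x = 1589; first ends at x = 259; clear span = 1589 − 259 = 1330 mm.

A is a stool. B is a beam. A beam spans the tops of two stools. The clear span between the two stools is 1330 mm.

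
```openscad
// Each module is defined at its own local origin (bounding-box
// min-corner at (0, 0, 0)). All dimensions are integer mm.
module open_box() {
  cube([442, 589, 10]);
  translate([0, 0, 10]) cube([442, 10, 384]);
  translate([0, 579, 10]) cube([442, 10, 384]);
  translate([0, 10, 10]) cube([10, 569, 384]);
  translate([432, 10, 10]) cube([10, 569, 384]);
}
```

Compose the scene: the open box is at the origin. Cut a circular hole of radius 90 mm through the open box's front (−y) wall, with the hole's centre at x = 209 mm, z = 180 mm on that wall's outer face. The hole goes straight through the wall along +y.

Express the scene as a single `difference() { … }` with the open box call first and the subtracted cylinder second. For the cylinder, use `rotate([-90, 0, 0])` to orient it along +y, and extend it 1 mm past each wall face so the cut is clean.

difference() {
  open_box();
  translate([209, -1, 180]) rotate([-90, 0, 0]) cylinder(h = 12, r = 90);
}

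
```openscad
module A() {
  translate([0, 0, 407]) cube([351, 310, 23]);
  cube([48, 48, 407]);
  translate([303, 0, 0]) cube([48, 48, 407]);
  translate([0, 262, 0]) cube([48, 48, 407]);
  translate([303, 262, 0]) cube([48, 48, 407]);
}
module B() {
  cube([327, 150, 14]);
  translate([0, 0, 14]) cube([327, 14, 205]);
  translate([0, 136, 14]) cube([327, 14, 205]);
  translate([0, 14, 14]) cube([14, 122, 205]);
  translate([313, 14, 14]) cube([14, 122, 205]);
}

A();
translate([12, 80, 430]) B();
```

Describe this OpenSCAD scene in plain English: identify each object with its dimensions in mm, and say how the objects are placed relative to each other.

A is a four-legged stool. The seat is 351×310 mm, 23 mm thick, top at z = 430 mm. It stands on four square legs, each 48×48 mm in cross-section, from z = 0 to the seat underside, each flush with a corner of the seat.

B is an open-topped rectangular box: outside dimensions 327×150×219 mm, with a uniform wall and base thickness of 14 mm. The base is a full 327×150 slab on the floor; four walls sit on top of the base. The front and back walls (the −y and +y sides) span the full width; the two side walls fit between them.

The open box is on top of the stool, centred.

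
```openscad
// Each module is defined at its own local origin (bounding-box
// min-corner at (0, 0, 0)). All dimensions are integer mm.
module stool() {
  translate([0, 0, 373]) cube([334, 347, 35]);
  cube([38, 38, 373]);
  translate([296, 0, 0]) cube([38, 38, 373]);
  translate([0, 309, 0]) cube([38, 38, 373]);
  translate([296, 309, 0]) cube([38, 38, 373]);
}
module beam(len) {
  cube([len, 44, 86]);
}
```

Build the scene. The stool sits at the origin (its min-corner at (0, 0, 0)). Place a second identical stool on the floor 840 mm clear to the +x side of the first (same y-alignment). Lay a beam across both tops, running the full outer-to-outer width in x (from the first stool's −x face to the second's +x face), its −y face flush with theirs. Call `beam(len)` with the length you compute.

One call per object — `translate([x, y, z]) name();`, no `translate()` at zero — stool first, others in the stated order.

stool();
translate([1174, 0, 0]) stool();
translate([0, 0, 408]) beam(1508);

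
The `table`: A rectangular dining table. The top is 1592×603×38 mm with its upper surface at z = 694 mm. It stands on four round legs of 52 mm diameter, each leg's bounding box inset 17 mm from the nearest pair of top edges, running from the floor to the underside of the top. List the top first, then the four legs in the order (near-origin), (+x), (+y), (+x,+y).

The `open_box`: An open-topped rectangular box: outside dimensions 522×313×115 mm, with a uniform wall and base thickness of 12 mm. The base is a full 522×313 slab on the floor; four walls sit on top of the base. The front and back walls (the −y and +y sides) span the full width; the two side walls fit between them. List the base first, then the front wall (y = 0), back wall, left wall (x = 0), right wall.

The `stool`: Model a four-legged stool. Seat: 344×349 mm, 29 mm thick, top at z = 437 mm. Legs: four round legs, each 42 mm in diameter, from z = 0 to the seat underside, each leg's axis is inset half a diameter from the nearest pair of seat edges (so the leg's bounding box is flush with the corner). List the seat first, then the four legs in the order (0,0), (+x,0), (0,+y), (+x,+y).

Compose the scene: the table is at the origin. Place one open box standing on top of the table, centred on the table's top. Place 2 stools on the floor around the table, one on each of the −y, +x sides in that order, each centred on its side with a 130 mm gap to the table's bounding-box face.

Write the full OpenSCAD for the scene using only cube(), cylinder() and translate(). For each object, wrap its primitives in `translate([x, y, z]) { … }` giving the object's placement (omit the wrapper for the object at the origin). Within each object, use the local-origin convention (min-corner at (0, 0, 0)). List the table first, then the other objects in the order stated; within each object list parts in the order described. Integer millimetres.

translate([0, 0, 656]) cube([1592, 603, 38]);
translate([43, 43, 0]) cylinder(h = 656, r = 26);
translate([1549, 43, 0]) cylinder(h = 656, r = 26);
translate([43, 560, 0]) cylinder(h = 656, r = 26);
translate([1549, 560, 0]) cylinder(h = 656, r = 26);
translate([535, 145, 694]) {
  cube([522, 313, 12]);
  translate([0, 0, 12]) cube([522, 12, 103]);
  translate([0, 301, 12]) cube([522, 12, 103]);
  translate([0, 12, 12]) cube([12, 289, 103]);
  translate([510, 12, 12]) cube([12, 289, 103]);
}
translate([624, -479, 0]) {
  translate([0, 0, 408]) cube([344, 349, 29]);
  translate([21, 21, 0]) cylinder(h = 408, r = 21);
  translate([323, 21, 0]) cylinder(h = 408, r = 21);
  translate([21, 328, 0]) cylinder(h = 408, r = 21);
  translate([323, 328, 0]) cylinder(h = 408, r = 21);
}
translate([1722, 127, 0]) {
  translate([0, 0, 408]) cube([344, 349, 29]);
  translate([21, 21, 0]) cylinder(h = 408, r = 21);
  translate([323, 21, 0]) cylinder(h = 408, r = 21);
  translate([21, 328, 0]) cylinder(h = 408, r = 21);
  translate([323, 328, 0]) cylinder(h = 408, r = 21);
}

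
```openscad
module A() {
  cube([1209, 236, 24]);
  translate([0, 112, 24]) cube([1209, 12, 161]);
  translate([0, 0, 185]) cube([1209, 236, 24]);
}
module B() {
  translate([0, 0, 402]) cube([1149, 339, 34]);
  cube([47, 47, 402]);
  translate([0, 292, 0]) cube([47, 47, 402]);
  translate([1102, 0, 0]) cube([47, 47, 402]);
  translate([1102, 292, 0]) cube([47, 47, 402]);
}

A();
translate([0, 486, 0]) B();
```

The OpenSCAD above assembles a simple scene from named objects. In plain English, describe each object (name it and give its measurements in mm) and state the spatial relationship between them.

A is an I-beam lying along x, 1209 mm long. Overall section height 209 mm. Two flanges 236 mm wide (y) and 24 mm thick, one on the floor and one at the top; a web 12 mm thick runs between them, centred on the flange width.

B is a long wooden bench with a 1149 mm (x) × 339 mm (y) seat, 34 mm thick, its top surface 436 mm above the floor. Four 47 mm square legs at the seat corners, flush with the edges, run from z = 0 to the seat underside.

The bench is on the floor beside the I-beam on its +y side.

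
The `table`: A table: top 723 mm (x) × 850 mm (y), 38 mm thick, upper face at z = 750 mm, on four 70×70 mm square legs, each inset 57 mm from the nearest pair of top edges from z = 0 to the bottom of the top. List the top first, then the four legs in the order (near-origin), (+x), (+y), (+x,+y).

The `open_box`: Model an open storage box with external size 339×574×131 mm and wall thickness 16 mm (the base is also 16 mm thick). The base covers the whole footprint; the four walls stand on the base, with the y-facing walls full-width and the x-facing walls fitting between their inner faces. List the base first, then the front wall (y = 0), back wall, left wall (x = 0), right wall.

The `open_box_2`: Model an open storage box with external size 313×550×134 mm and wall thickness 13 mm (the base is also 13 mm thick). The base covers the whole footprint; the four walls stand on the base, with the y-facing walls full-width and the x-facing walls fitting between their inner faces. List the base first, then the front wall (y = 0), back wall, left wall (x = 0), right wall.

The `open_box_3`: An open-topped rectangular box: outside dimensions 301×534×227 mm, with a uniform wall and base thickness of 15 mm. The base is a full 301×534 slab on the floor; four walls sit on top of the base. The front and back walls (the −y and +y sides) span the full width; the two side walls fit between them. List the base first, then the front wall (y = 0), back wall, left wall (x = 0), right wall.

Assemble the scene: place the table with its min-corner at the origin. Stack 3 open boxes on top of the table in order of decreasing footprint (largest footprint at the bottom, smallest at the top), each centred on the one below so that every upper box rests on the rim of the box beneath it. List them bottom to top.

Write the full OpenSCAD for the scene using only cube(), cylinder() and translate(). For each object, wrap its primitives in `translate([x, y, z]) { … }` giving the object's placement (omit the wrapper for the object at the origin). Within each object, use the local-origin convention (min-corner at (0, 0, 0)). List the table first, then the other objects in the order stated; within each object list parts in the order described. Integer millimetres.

translate([0, 0, 712]) cube([723, 850, 38]);
translate([57, 57, 0]) cube([70, 70, 712]);
translate([596, 57, 0]) cube([70, 70, 712]);
translate([57, 723, 0]) cube([70, 70, 712]);
translate([596, 723, 0]) cube([70, 70, 712]);
translate([192, 138, 750]) {
  cube([339, 574, 16]);
  translate([0, 0, 16]) cube([339, 16, 115]);
  translate([0, 558, 16]) cube([339, 16, 115]);
  translate([0, 16, 16]) cube([16, 542, 115]);
  translate([323, 16, 16]) cube([16, 542, 115]);
}
translate([205, 150, 881]) {
  cube([313, 550, 13]);
  translate([0, 0, 13]) cube([313, 13, 121]);
  translate([0, 537, 13]) cube([313, 13, 121]);
  translate([0, 13, 13]) cube([13, 524, 121]);
  translate([300, 13, 13]) cube([13, 524, 121]);
}
translate([211, 158, 1015]) {
  cube([301, 534, 15]);
  translate([0, 0, 15]) cube([301, 15, 212]);
  translate([0, 519, 15]) cube([301, 15, 212]);
  translate([0, 15, 15]) cube([15, 504, 212]);
  translate([286, 15, 15]) cube([15, 504, 212]);
}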